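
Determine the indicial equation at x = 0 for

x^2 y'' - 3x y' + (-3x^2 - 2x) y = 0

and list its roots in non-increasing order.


Divide by x^2 to reach normal form y'' + P_1(x) y' + P_2(x) y = 0 with P_1(x) = -3/x and P_2(x) = -3 - 2/x.
x = 0 is a singular point because the y'-coefficient -3/x has a pole at x = 0 and the y-coefficient -3 - 2/x has a pole at x = 0.
It is a regular singular point because x P_1(x) = p(x) = -3 and x^2 P_2(x) = q(x) = -3x^2 - 2x are polynomials, hence analytic at x = 0.
p(0) = -3,  q(0) = 0.
Indicial equation: r(r-1) + p(0) r + q(0) = 0, i.e. r^2 + (p(0) - 1) r + q(0) = 0, i.e. r^2 - 4 r = 0.
Discriminant: (-4)^2 - 4(0) = 16, so r = (4 ± 4)/2.
Solving: r_1 = 4, r_2 = 0.

indicial: r^2 - 4 r = 0; roots r_1 = 4, r_2 = 0


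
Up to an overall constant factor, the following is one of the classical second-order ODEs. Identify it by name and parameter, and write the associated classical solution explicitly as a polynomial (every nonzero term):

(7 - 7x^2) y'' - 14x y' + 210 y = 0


All three coefficients share the factor 7; dividing through by 7 gives  (1 - x^2) y'' - 2x y' + 30 y = 0.
This matches the Legendre equation (1 - x^2) y'' - 2x y' + n(n+1) y = 0 (note the -2x y' term) with n(n+1) = 30, so n = 5; the polynomial solution is P_5(x).
With y = sum_k a_k x^k, matching x^k gives (k+2)(k+1) a_{k+2} = [k(k+1) - n(n+1)] a_k = (k - 5)(k + 6) a_k. The right side vanishes at k = 5, so the series with the parity of 5 terminates at degree 5.
Standard normalization (P_n(1) = 1): leading coefficient (2n)!/(2^n (n!)^2) = 3628800/(32*14400) = 63/8, so a_5 = 63/8. Work downward with a_k = (k+1)(k+2) a_{k+2} / ((k - 5)(k + 6)):
  a_3 = (4)(5)(63/8) / ((3 - 5)(3 + 6)) = (315/2)/(-18) = -35/4
  a_1 = (2)(3)(-35/4) / ((1 - 5)(1 + 6)) = (-105/2)/(-28) = 15/8
Hence P_5(x) = 63 x^5/8 - 35 x^3/4 + 15 x/8.

P_5(x); series = 63 x^5/8 - 35 x^3/4 + 15 x/8


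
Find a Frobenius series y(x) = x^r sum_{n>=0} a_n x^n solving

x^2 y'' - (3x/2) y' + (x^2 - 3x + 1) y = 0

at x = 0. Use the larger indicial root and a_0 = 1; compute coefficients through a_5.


Write in Frobenius form y'' + (p(x)/x) y' + (q(x)/x^2) y = 0:
  p(x) = -3/2,  q(x) = x^2 - 3x + 1.
Indicial equation: r(r-1) + (-3/2) r + (1) = 0 -> roots r_1 = 2, r_2 = 1/2.
Take r = r_1 = 2. Let y(x) = x^r sum_{n>=0} a_n x^n with a_0 = 1.
Substitute y = x^r sum a_n x^n and match x^{r+n}. The recurrence is
  D(n) a_n - 3 a_{n-1} + 1 a_{n-2} = 0,  where D(n) = (r+n)(r+n-1) + (-3/2)(r+n) + (1).
  a_n = [3 a_{n-1} - 1 a_{n-2}] / D(n).
Since the indicial polynomial factors as (r - r_1)(r - r_2), D(n) = (r_1 + n - r_1)(r_1 + n - r_2) = n(n + 3/2).
Evaluating step by step (a_0 = 1):
  n = 1: D(1) = 1(1 + 3/2) = 5/2; numerator = 3(1) = 3; a_1 = (3)/(5/2) = 6/5
  n = 2: D(2) = 2(2 + 3/2) = 7; numerator = 3(6/5) - 1(1) = 13/5; a_2 = (13/5)/(7) = 13/35
  n = 3: D(3) = 3(3 + 3/2) = 27/2; numerator = 3(13/35) - 1(6/5) = -3/35; a_3 = (-3/35)/(27/2) = -2/315
  n = 4: D(4) = 4(4 + 3/2) = 22; numerator = 3(-2/315) - 1(13/35) = -41/105; a_4 = (-41/105)/(22) = -41/2310
  n = 5: D(5) = 5(5 + 3/2) = 65/2; numerator = 3(-41/2310) - 1(-2/315) = -65/1386; a_5 = (-65/1386)/(65/2) = -1/693

r = 2; a_0 = 1; a_1 = 6/5; a_2 = 13/35; a_3 = -2/315; a_4 = -41/2310; a_5 = -1/693


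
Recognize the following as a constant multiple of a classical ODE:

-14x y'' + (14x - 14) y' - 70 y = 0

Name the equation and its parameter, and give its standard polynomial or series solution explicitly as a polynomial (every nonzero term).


All three coefficients share the factor -14; dividing through by -14 gives  x y'' + (1 - x) y' + 5 y = 0.
This matches the Laguerre equation x y'' + (1 - x) y' + n y = 0 with n = 5; the polynomial solution is L_5(x).
With y = sum_k a_k x^k, matching x^k gives (k+1)k a_{k+1} + (k+1) a_{k+1} - k a_k + n a_k = 0, i.e. (k+1)^2 a_{k+1} = (k - n) a_k = (k - 5) a_k. The right side vanishes at k = 5, so the series terminates at degree 5.
Standard normalization L_n(0) = 1 gives a_0 = 1. Work upward with a_{k+1} = (k - 5) a_k / (k+1)^2:
  a_1 = (0 - 5)(1) / 1^2 = -5/1 = -5
  a_2 = (1 - 5)(-5) / 2^2 = 20/4 = 5
  a_3 = (2 - 5)(5) / 3^2 = -15/9 = -5/3
  a_4 = (3 - 5)(-5/3) / 4^2 = (10/3)/16 = 5/24
  a_5 = (4 - 5)(5/24) / 5^2 = (-5/24)/25 = -1/120
Hence L_5(x) = -x^5/120 + 5 x^4/24 - 5 x^3/3 + 5 x^2 - 5 x + 1.

L_5(x); series = -x^5/120 + 5 x^4/24 - 5 x^3/3 + 5 x^2 - 5 x + 1


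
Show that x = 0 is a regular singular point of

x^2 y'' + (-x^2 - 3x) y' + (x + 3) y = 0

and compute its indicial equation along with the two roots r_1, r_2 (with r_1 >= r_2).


Divide by x^2 to reach normal form y'' + P_1(x) y' + P_2(x) y = 0 with P_1(x) = -1 - 3/x and P_2(x) = 1/x + 3/x^2.
x = 0 is a singular point because the y'-coefficient -1 - 3/x has a pole at x = 0 and the y-coefficient 1/x + 3/x^2 has a pole at x = 0.
It is a regular singular point because x P_1(x) = p(x) = -x - 3 and x^2 P_2(x) = q(x) = x + 3 are polynomials, hence analytic at x = 0.
p(0) = -3,  q(0) = 3.
Indicial equation: r(r-1) + p(0) r + q(0) = 0, i.e. r^2 + (p(0) - 1) r + q(0) = 0, i.e. r^2 - 4 r + 3 = 0.
Discriminant: (-4)^2 - 4(3) = 4, so r = (4 ± 2)/2.
Solving: r_1 = 3, r_2 = 1.

indicial: r^2 - 4 r + 3 = 0; roots r_1 = 3, r_2 = 1


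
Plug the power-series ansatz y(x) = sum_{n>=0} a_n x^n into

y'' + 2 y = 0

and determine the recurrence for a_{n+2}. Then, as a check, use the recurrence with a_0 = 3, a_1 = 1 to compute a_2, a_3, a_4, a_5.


Substitute y = sum_n a_n x^n into y'' + (const) y = 0.
y''(x) = sum_{n>=0} (n+2)(n+1) a_{n+2} x^n.
The ODE becomes sum_n [(n+2)(n+1) a_{n+2} + 2 a_n] x^n = 0.
Setting each coefficient to zero gives the recurrence:
  (n+2)(n+1) a_{n+2} + 2 a_n = 0,
  a_{n+2} = -2 / ((n+1)(n+2)) a_n.

Check with a_0 = 3, a_1 = 1 (apply the recurrence for n = 0, 1, 2, 3): a_0 = 3, a_1 = 1, a_2 = -3, a_3 = -1/3, a_4 = 1/2, a_5 = 1/30.

a_{n+2} = -2/((n+1)(n+2)) * a_n; check: a_0 = 3, a_1 = 1, a_2 = -3, a_3 = -1/3, a_4 = 1/2, a_5 = 1/30


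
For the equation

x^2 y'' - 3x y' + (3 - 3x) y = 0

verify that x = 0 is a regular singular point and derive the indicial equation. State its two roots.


Divide by x^2 to reach normal form y'' + P_1(x) y' + P_2(x) y = 0 with P_1(x) = -3/x and P_2(x) = -3/x + 3/x^2.
x = 0 is a singular point because the y'-coefficient -3/x has a pole at x = 0 and the y-coefficient -3/x + 3/x^2 has a pole at x = 0.
It is a regular singular point because x P_1(x) = p(x) = -3 and x^2 P_2(x) = q(x) = 3 - 3x are polynomials, hence analytic at x = 0.
p(0) = -3,  q(0) = 3.
Indicial equation: r(r-1) + p(0) r + q(0) = 0, i.e. r^2 + (p(0) - 1) r + q(0) = 0, i.e. r^2 - 4 r + 3 = 0.
Discriminant: (-4)^2 - 4(3) = 4, so r = (4 ± 2)/2.
Solving: r_1 = 3, r_2 = 1.

indicial: r^2 - 4 r + 3 = 0; roots r_1 = 3, r_2 = 1


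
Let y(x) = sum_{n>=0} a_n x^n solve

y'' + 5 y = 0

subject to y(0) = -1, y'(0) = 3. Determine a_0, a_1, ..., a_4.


Ansatz: y(x) = sum_{n>=0} a_n x^n, so y'(x) = sum_{n>=1} n a_n x^(n-1) and y''(x) = sum_{n>=2} n(n-1) a_n x^(n-2).
Substitute into P(x) y'' + Q(x) y' + R(x) y = 0 with P(x) = 1, Q(x) = 0, R(x) = 5, and match powers of x.
Initial conditions: a_0 = -1, a_1 = 3.
Setting the coefficient of each power of x to zero and solving order by order (substituting the coefficients already found):
  x^0: 2 a_2 + 5 a_0 = 0  ->  2 a_2 = -5 a_0 = 5  ->  a_2 = 5/2
  x^1: 6 a_3 + 5 a_1 = 0  ->  6 a_3 = -5 a_1 = -15  ->  a_3 = -5/2
  x^2: 12 a_4 + 5 a_2 = 0  ->  12 a_4 = -5 a_2 = -25/2  ->  a_4 = -25/24
Truncated series: y(x) = -1 + 3 x + (5/2) x^2 - (5/2) x^3 - (25/24) x^4 + O(x^5).

a_0 = -1; a_1 = 3; a_2 = 5/2; a_3 = -5/2; a_4 = -25/24


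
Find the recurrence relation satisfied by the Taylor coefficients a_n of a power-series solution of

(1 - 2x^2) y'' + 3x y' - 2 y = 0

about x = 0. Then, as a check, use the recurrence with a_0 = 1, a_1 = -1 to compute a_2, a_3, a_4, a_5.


Substitute y = sum_n a_n x^n.
(1 - 2 x^2) y'' contributes (n+2)(n+1) a_{n+2} - 2 n(n-1) a_n at x^n.
3 x y'(x) contributes 3 n a_n at x^n.
-2 y(x) contributes -2 a_n at x^n.
Matching x^n: (n+2)(n+1) a_{n+2} + (-2 n(n-1) + 3 n - 2) a_n = 0.
Thus a_{n+2} = (2 n(n-1) - 3 n + 2) / ((n+1)(n+2)) * a_n.

Check with a_0 = 1, a_1 = -1 (apply the recurrence for n = 0, 1, 2, 3): a_0 = 1, a_1 = -1, a_2 = 1, a_3 = 1/6, a_4 = 0, a_5 = 1/24.

a_(n+2) = (2 n(n-1) - 3 n + 2) / ((n+1)(n+2)) * a_n; check: a_0 = 1, a_1 = -1, a_2 = 1, a_3 = 1/6, a_4 = 0, a_5 = 1/24


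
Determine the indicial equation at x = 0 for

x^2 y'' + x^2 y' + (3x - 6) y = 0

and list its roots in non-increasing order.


Divide by x^2 to reach normal form y'' + P_1(x) y' + P_2(x) y = 0 with P_1(x) = 1 and P_2(x) = 3/x - 6/x^2.
x = 0 is a singular point because the y-coefficient 3/x - 6/x^2 has a pole at x = 0.
It is a regular singular point because x P_1(x) = p(x) = x and x^2 P_2(x) = q(x) = 3x - 6 are polynomials, hence analytic at x = 0.
p(0) = 0,  q(0) = -6.
Indicial equation: r(r-1) + p(0) r + q(0) = 0, i.e. r^2 + (p(0) - 1) r + q(0) = 0, i.e. r^2 - 1 r - 6 = 0.
Discriminant: (-1)^2 - 4(-6) = 25, so r = (1 ± 5)/2.
Solving: r_1 = 3, r_2 = -2.

indicial: r^2 - 1 r - 6 = 0; roots r_1 = 3, r_2 = -2


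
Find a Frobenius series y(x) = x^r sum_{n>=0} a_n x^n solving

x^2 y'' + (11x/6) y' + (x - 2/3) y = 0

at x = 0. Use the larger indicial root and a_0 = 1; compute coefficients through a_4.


Write in Frobenius form y'' + (p(x)/x) y' + (q(x)/x^2) y = 0:
  p(x) = 11/6,  q(x) = x - 2/3.
Indicial equation: r(r-1) + (11/6) r + (-2/3) = 0 -> roots r_1 = 1/2, r_2 = -4/3.
Take r = r_1 = 1/2. Let y(x) = x^r sum_{n>=0} a_n x^n with a_0 = 1.
Substitute y = x^r sum a_n x^n and match x^{r+n}. The recurrence is
  D(n) a_n + 1 a_{n-1} = 0,  where D(n) = (r+n)(r+n-1) + (11/6)(r+n) + (-2/3).
  a_n = -1 / D(n) * a_{n-1}.
Since the indicial polynomial factors as (r - r_1)(r - r_2), D(n) = (r_1 + n - r_1)(r_1 + n - r_2) = n(n + 11/6).
Evaluating step by step (a_0 = 1):
  n = 1: D(1) = 1(1 + 11/6) = 17/6; numerator = -1(1) = -1; a_1 = (-1)/(17/6) = -6/17
  n = 2: D(2) = 2(2 + 11/6) = 23/3; numerator = -1(-6/17) = 6/17; a_2 = (6/17)/(23/3) = 18/391
  n = 3: D(3) = 3(3 + 11/6) = 29/2; numerator = -1(18/391) = -18/391; a_3 = (-18/391)/(29/2) = -36/11339
  n = 4: D(4) = 4(4 + 11/6) = 70/3; numerator = -1(-36/11339) = 36/11339; a_4 = (36/11339)/(70/3) = 54/396865

r = 1/2; a_0 = 1; a_1 = -6/17; a_2 = 18/391; a_3 = -36/11339; a_4 = 54/396865


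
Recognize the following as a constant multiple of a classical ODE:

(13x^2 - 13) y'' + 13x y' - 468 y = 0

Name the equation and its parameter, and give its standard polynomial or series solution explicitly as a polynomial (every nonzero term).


All three coefficients share the factor -13; dividing through by -13 gives  (1 - x^2) y'' - x y' + 36 y = 0.
This matches the Chebyshev equation (1 - x^2) y'' - x y' + n^2 y = 0 (note the -x y' term, not -2x y') with n^2 = 36, so n = 6; the polynomial solution is T_6(x).
With y = sum_k a_k x^k, matching x^k gives (k+2)(k+1) a_{k+2} = (k^2 - n^2) a_k = (k - 6)(k + 6) a_k. The right side vanishes at k = 6, so the series with the parity of 6 terminates at degree 6.
Standard normalization: leading coefficient of T_n is 2^(n-1), so a_6 = 2^5 = 32. Work downward with a_k = (k+1)(k+2) a_{k+2} / ((k - 6)(k + 6)):
  a_4 = (5)(6)(32) / ((4 - 6)(4 + 6)) = 960/(-20) = -48
  a_2 = (3)(4)(-48) / ((2 - 6)(2 + 6)) = -576/(-32) = 18
  a_0 = (1)(2)(18) / ((0 - 6)(0 + 6)) = 36/(-36) = -1
Hence T_6(x) = 32 x^6 - 48 x^4 + 18 x^2 - 1.

T_6(x); series = 32 x^6 - 48 x^4 + 18 x^2 - 1


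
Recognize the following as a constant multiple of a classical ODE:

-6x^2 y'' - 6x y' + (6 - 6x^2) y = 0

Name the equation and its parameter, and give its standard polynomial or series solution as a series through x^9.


All three coefficients share the factor -6; dividing through by -6 gives  x^2 y'' + x y' + (x^2 - 1) y = 0.
This matches the Bessel equation x^2 y'' + x y' + (x^2 - nu^2) y = 0 with nu^2 = 1, so nu = 1; the solution bounded at x = 0 is J_1(x).
Frobenius at x = 0: indicial roots ±nu; for r = nu the recurrence k(k + 2nu) c_k = -c_{k-2} gives the standard series J_nu(x) = sum_{k>=0} (-1)^k / (k! (k+nu)!) (x/2)^(2k+nu). Evaluate the first 5 terms:
  k = 0: (-1)^0 / (0! * 1! * 2^1) x^1 = 1/(1*1*2) x^1 = (1/2) x^1
  k = 1: (-1)^1 / (1! * 2! * 2^3) x^3 = -1/(1*2*8) x^3 = (-1/16) x^3
  k = 2: (-1)^2 / (2! * 3! * 2^5) x^5 = 1/(2*6*32) x^5 = (1/384) x^5
  k = 3: (-1)^3 / (3! * 4! * 2^7) x^7 = -1/(6*24*128) x^7 = (-1/18432) x^7
  k = 4: (-1)^4 / (4! * 5! * 2^9) x^9 = 1/(24*120*512) x^9 = (1/1474560) x^9
Hence J_1(x) = x^9/1474560 - x^7/18432 + x^5/384 - x^3/16 + x/2 + ....

J_1(x); series = x^9/1474560 - x^7/18432 + x^5/384 - x^3/16 + x/2


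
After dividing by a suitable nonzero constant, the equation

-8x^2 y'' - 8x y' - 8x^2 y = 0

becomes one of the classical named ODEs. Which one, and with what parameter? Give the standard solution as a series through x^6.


All three coefficients share the factor -8; dividing through by -8 gives  x^2 y'' + x y' + x^2 y = 0.
This matches the Bessel equation x^2 y'' + x y' + (x^2 - nu^2) y = 0 with nu^2 = 0, so nu = 0; the solution bounded at x = 0 is J_0(x).
Frobenius at x = 0: indicial roots ±nu; for r = nu the recurrence k(k + 2nu) c_k = -c_{k-2} gives the standard series J_nu(x) = sum_{k>=0} (-1)^k / (k! (k+nu)!) (x/2)^(2k+nu). Evaluate the first 4 terms:
  k = 0: (-1)^0 / (0! * 0! * 2^0) x^0 = 1/(1*1*1) x^0 = (1) x^0
  k = 1: (-1)^1 / (1! * 1! * 2^2) x^2 = -1/(1*1*4) x^2 = (-1/4) x^2
  k = 2: (-1)^2 / (2! * 2! * 2^4) x^4 = 1/(2*2*16) x^4 = (1/64) x^4
  k = 3: (-1)^3 / (3! * 3! * 2^6) x^6 = -1/(6*6*64) x^6 = (-1/2304) x^6
Hence J_0(x) = -x^6/2304 + x^4/64 - x^2/4 + 1 + ....

J_0(x); series = -x^6/2304 + x^4/64 - x^2/4 + 1


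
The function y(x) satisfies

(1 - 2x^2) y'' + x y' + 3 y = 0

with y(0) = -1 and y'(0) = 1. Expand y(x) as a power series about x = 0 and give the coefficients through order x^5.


Ansatz: y(x) = sum_{n>=0} a_n x^n, so y'(x) = sum_{n>=1} n a_n x^(n-1) and y''(x) = sum_{n>=2} n(n-1) a_n x^(n-2).
Substitute into P(x) y'' + Q(x) y' + R(x) y = 0 with P(x) = 1 - 2x^2, Q(x) = x, R(x) = 3, and match powers of x.
Initial conditions: a_0 = -1, a_1 = 1.
Setting the coefficient of each power of x to zero and solving order by order (substituting the coefficients already found):
  x^0: 2 a_2 + 3 a_0 = 0  ->  2 a_2 = -3 a_0 = 3  ->  a_2 = 3/2
  x^1: 6 a_3 + 4 a_1 = 0  ->  6 a_3 = -4 a_1 = -4  ->  a_3 = -2/3
  x^2: 12 a_4 + a_2 = 0  ->  12 a_4 = -a_2 = -3/2  ->  a_4 = -1/8
  x^3: 20 a_5 - 6 a_3 = 0  ->  20 a_5 = 6 a_3 = -4  ->  a_5 = -1/5
Truncated series: y(x) = -1 + x + (3/2) x^2 - (2/3) x^3 - (1/8) x^4 - (1/5) x^5 + O(x^6).

a_0 = -1; a_1 = 1; a_2 = 3/2; a_3 = -2/3; a_4 = -1/8; a_5 = -1/5


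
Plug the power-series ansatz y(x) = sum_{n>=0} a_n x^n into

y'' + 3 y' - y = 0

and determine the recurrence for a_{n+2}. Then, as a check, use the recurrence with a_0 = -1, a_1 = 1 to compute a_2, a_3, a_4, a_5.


Substitute y = sum_n a_n x^n.
y''(x) has coefficient (n+2)(n+1) a_{n+2} at x^n;
3 y'(x) has coefficient 3 (n+1) a_{n+1} at x^n;
-y(x) has coefficient -1 a_n at x^n.
Matching x^n: (n+2)(n+1) a_{n+2} + 3 (n+1) a_{n+1} - 1 a_n = 0.
Thus a_{n+2} = [-3 (n+1) a_{n+1} + 1 a_n] / ((n+1)(n+2)).

Check with a_0 = -1, a_1 = 1 (apply the recurrence for n = 0, 1, 2, 3): a_0 = -1, a_1 = 1, a_2 = -2, a_3 = 13/6, a_4 = -43/24, a_5 = 71/60.

a_(n+2) = [-3 (n+1) a_(n+1) + 1 a_n] / ((n+1)(n+2)); check: a_0 = -1, a_1 = 1, a_2 = -2, a_3 = 13/6, a_4 = -43/24, a_5 = 71/60


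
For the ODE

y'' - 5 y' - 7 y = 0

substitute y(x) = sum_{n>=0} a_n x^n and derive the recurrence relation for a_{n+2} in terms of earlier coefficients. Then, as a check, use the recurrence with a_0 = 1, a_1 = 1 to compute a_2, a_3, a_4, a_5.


Substitute y = sum_n a_n x^n.
y''(x) has coefficient (n+2)(n+1) a_{n+2} at x^n;
-5 y'(x) has coefficient -5 (n+1) a_{n+1} at x^n;
-7 y(x) has coefficient -7 a_n at x^n.
Matching x^n: (n+2)(n+1) a_{n+2} - 5 (n+1) a_{n+1} - 7 a_n = 0.
Thus a_{n+2} = [5 (n+1) a_{n+1} + 7 a_n] / ((n+1)(n+2)).

Check with a_0 = 1, a_1 = 1 (apply the recurrence for n = 0, 1, 2, 3): a_0 = 1, a_1 = 1, a_2 = 6, a_3 = 67/6, a_4 = 419/24, a_5 = 641/30.

a_(n+2) = [5 (n+1) a_(n+1) + 7 a_n] / ((n+1)(n+2)); check: a_0 = 1, a_1 = 1, a_2 = 6, a_3 = 67/6, a_4 = 419/24, a_5 = 641/30


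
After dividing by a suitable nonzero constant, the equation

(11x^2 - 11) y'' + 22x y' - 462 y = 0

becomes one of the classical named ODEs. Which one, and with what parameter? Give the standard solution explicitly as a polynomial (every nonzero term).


All three coefficients share the factor -11; dividing through by -11 gives  (1 - x^2) y'' - 2x y' + 42 y = 0.
This matches the Legendre equation (1 - x^2) y'' - 2x y' + n(n+1) y = 0 (note the -2x y' term) with n(n+1) = 42, so n = 6; the polynomial solution is P_6(x).
With y = sum_k a_k x^k, matching x^k gives (k+2)(k+1) a_{k+2} = [k(k+1) - n(n+1)] a_k = (k - 6)(k + 7) a_k. The right side vanishes at k = 6, so the series with the parity of 6 terminates at degree 6.
Standard normalization (P_n(1) = 1): leading coefficient (2n)!/(2^n (n!)^2) = 479001600/(64*518400) = 231/16, so a_6 = 231/16. Work downward with a_k = (k+1)(k+2) a_{k+2} / ((k - 6)(k + 7)):
  a_4 = (5)(6)(231/16) / ((4 - 6)(4 + 7)) = (3465/8)/(-22) = -315/16
  a_2 = (3)(4)(-315/16) / ((2 - 6)(2 + 7)) = (-945/4)/(-36) = 105/16
  a_0 = (1)(2)(105/16) / ((0 - 6)(0 + 7)) = (105/8)/(-42) = -5/16
Hence P_6(x) = 231 x^6/16 - 315 x^4/16 + 105 x^2/16 - 5/16.

P_6(x); series = 231 x^6/16 - 315 x^4/16 + 105 x^2/16 - 5/16


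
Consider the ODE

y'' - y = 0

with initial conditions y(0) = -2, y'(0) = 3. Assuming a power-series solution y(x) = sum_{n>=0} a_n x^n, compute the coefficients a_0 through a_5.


Ansatz: y(x) = sum_{n>=0} a_n x^n, so y'(x) = sum_{n>=1} n a_n x^(n-1) and y''(x) = sum_{n>=2} n(n-1) a_n x^(n-2).
Substitute into P(x) y'' + Q(x) y' + R(x) y = 0 with P(x) = 1, Q(x) = 0, R(x) = -1, and match powers of x.
Initial conditions: a_0 = -2, a_1 = 3.
Setting the coefficient of each power of x to zero and solving order by order (substituting the coefficients already found):
  x^0: 2 a_2 - a_0 = 0  ->  2 a_2 = a_0 = -2  ->  a_2 = -1
  x^1: 6 a_3 - a_1 = 0  ->  6 a_3 = a_1 = 3  ->  a_3 = 1/2
  x^2: 12 a_4 - a_2 = 0  ->  12 a_4 = a_2 = -1  ->  a_4 = -1/12
  x^3: 20 a_5 - a_3 = 0  ->  20 a_5 = a_3 = 1/2  ->  a_5 = 1/40
Truncated series: y(x) = -2 + 3 x - x^2 + (1/2) x^3 - (1/12) x^4 + (1/40) x^5 + O(x^6).

a_0 = -2; a_1 = 3; a_2 = -1; a_3 = 1/2; a_4 = -1/12; a_5 = 1/40


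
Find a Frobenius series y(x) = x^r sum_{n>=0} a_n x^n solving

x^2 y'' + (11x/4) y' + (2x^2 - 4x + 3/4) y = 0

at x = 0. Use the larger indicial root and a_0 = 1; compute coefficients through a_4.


Write in Frobenius form y'' + (p(x)/x) y' + (q(x)/x^2) y = 0:
  p(x) = 11/4,  q(x) = 2x^2 - 4x + 3/4.
Indicial equation: r(r-1) + (11/4) r + (3/4) = 0 -> roots r_1 = -3/4, r_2 = -1.
Take r = r_1 = -3/4. Let y(x) = x^r sum_{n>=0} a_n x^n with a_0 = 1.
Substitute y = x^r sum a_n x^n and match x^{r+n}. The recurrence is
  D(n) a_n - 4 a_{n-1} + 2 a_{n-2} = 0,  where D(n) = (r+n)(r+n-1) + (11/4)(r+n) + (3/4).
  a_n = [4 a_{n-1} - 2 a_{n-2}] / D(n).
Since the indicial polynomial factors as (r - r_1)(r - r_2), D(n) = (r_1 + n - r_1)(r_1 + n - r_2) = n(n + 1/4).
Evaluating step by step (a_0 = 1):
  n = 1: D(1) = 1(1 + 1/4) = 5/4; numerator = 4(1) = 4; a_1 = (4)/(5/4) = 16/5
  n = 2: D(2) = 2(2 + 1/4) = 9/2; numerator = 4(16/5) - 2(1) = 54/5; a_2 = (54/5)/(9/2) = 12/5
  n = 3: D(3) = 3(3 + 1/4) = 39/4; numerator = 4(12/5) - 2(16/5) = 16/5; a_3 = (16/5)/(39/4) = 64/195
  n = 4: D(4) = 4(4 + 1/4) = 17; numerator = 4(64/195) - 2(12/5) = -136/39; a_4 = (-136/39)/(17) = -8/39

r = -3/4; a_0 = 1; a_1 = 16/5; a_2 = 12/5; a_3 = 64/195; a_4 = -8/39


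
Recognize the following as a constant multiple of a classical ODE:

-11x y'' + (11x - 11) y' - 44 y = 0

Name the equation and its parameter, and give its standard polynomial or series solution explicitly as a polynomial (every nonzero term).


All three coefficients share the factor -11; dividing through by -11 gives  x y'' + (1 - x) y' + 4 y = 0.
This matches the Laguerre equation x y'' + (1 - x) y' + n y = 0 with n = 4; the polynomial solution is L_4(x).
With y = sum_k a_k x^k, matching x^k gives (k+1)k a_{k+1} + (k+1) a_{k+1} - k a_k + n a_k = 0, i.e. (k+1)^2 a_{k+1} = (k - n) a_k = (k - 4) a_k. The right side vanishes at k = 4, so the series terminates at degree 4.
Standard normalization L_n(0) = 1 gives a_0 = 1. Work upward with a_{k+1} = (k - 4) a_k / (k+1)^2:
  a_1 = (0 - 4)(1) / 1^2 = -4/1 = -4
  a_2 = (1 - 4)(-4) / 2^2 = 12/4 = 3
  a_3 = (2 - 4)(3) / 3^2 = -6/9 = -2/3
  a_4 = (3 - 4)(-2/3) / 4^2 = (2/3)/16 = 1/24
Hence L_4(x) = x^4/24 - 2 x^3/3 + 3 x^2 - 4 x + 1.

L_4(x); series = x^4/24 - 2 x^3/3 + 3 x^2 - 4 x + 1


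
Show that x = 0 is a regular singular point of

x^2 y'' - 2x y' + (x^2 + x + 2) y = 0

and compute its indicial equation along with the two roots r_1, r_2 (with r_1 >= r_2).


Divide by x^2 to reach normal form y'' + P_1(x) y' + P_2(x) y = 0 with P_1(x) = -2/x and P_2(x) = 1 + 1/x + 2/x^2.
x = 0 is a singular point because the y'-coefficient -2/x has a pole at x = 0 and the y-coefficient 1 + 1/x + 2/x^2 has a pole at x = 0.
It is a regular singular point because x P_1(x) = p(x) = -2 and x^2 P_2(x) = q(x) = x^2 + x + 2 are polynomials, hence analytic at x = 0.
p(0) = -2,  q(0) = 2.
Indicial equation: r(r-1) + p(0) r + q(0) = 0, i.e. r^2 + (p(0) - 1) r + q(0) = 0, i.e. r^2 - 3 r + 2 = 0.
Discriminant: (-3)^2 - 4(2) = 1, so r = (3 ± 1)/2.
Solving: r_1 = 2, r_2 = 1.

indicial: r^2 - 3 r + 2 = 0; roots r_1 = 2, r_2 = 1


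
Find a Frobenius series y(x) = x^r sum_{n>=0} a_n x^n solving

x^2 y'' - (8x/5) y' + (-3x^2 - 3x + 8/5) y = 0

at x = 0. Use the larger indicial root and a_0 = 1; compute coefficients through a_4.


Write in Frobenius form y'' + (p(x)/x) y' + (q(x)/x^2) y = 0:
  p(x) = -8/5,  q(x) = -3x^2 - 3x + 8/5.
Indicial equation: r(r-1) + (-8/5) r + (8/5) = 0 -> roots r_1 = 8/5, r_2 = 1.
Take r = r_1 = 8/5. Let y(x) = x^r sum_{n>=0} a_n x^n with a_0 = 1.
Substitute y = x^r sum a_n x^n and match x^{r+n}. The recurrence is
  D(n) a_n - 3 a_{n-1} - 3 a_{n-2} = 0,  where D(n) = (r+n)(r+n-1) + (-8/5)(r+n) + (8/5).
  a_n = [3 a_{n-1} + 3 a_{n-2}] / D(n).
Since the indicial polynomial factors as (r - r_1)(r - r_2), D(n) = (r_1 + n - r_1)(r_1 + n - r_2) = n(n + 3/5).
Evaluating step by step (a_0 = 1):
  n = 1: D(1) = 1(1 + 3/5) = 8/5; numerator = 3(1) = 3; a_1 = (3)/(8/5) = 15/8
  n = 2: D(2) = 2(2 + 3/5) = 26/5; numerator = 3(15/8) + 3(1) = 69/8; a_2 = (69/8)/(26/5) = 345/208
  n = 3: D(3) = 3(3 + 3/5) = 54/5; numerator = 3(345/208) + 3(15/8) = 2205/208; a_3 = (2205/208)/(54/5) = 1225/1248
  n = 4: D(4) = 4(4 + 3/5) = 92/5; numerator = 3(1225/1248) + 3(345/208) = 3295/416; a_4 = (3295/416)/(92/5) = 16475/38272

r = 8/5; a_0 = 1; a_1 = 15/8; a_2 = 345/208; a_3 = 1225/1248; a_4 = 16475/38272


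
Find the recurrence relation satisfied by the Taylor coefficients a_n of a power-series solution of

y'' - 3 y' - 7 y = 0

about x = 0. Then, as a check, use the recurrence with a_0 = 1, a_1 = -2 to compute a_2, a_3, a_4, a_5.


Substitute y = sum_n a_n x^n.
y''(x) has coefficient (n+2)(n+1) a_{n+2} at x^n;
-3 y'(x) has coefficient -3 (n+1) a_{n+1} at x^n;
-7 y(x) has coefficient -7 a_n at x^n.
Matching x^n: (n+2)(n+1) a_{n+2} - 3 (n+1) a_{n+1} - 7 a_n = 0.
Thus a_{n+2} = [3 (n+1) a_{n+1} + 7 a_n] / ((n+1)(n+2)).

Check with a_0 = 1, a_1 = -2 (apply the recurrence for n = 0, 1, 2, 3): a_0 = 1, a_1 = -2, a_2 = 1/2, a_3 = -11/6, a_4 = -13/12, a_5 = -31/24.

a_(n+2) = [3 (n+1) a_(n+1) + 7 a_n] / ((n+1)(n+2)); check: a_0 = 1, a_1 = -2, a_2 = 1/2, a_3 = -11/6, a_4 = -13/12, a_5 = -31/24


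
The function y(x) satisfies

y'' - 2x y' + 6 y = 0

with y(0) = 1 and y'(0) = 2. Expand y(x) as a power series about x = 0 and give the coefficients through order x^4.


Ansatz: y(x) = sum_{n>=0} a_n x^n, so y'(x) = sum_{n>=1} n a_n x^(n-1) and y''(x) = sum_{n>=2} n(n-1) a_n x^(n-2).
Substitute into P(x) y'' + Q(x) y' + R(x) y = 0 with P(x) = 1, Q(x) = -2x, R(x) = 6, and match powers of x.
Initial conditions: a_0 = 1, a_1 = 2.
Setting the coefficient of each power of x to zero and solving order by order (substituting the coefficients already found):
  x^0: 2 a_2 + 6 a_0 = 0  ->  2 a_2 = -6 a_0 = -6  ->  a_2 = -3
  x^1: 6 a_3 + 4 a_1 = 0  ->  6 a_3 = -4 a_1 = -8  ->  a_3 = -4/3
  x^2: 12 a_4 + 2 a_2 = 0  ->  12 a_4 = -2 a_2 = 6  ->  a_4 = 1/2
Truncated series: y(x) = 1 + 2 x - 3 x^2 - (4/3) x^3 + (1/2) x^4 + O(x^5).

a_0 = 1; a_1 = 2; a_2 = -3; a_3 = -4/3; a_4 = 1/2


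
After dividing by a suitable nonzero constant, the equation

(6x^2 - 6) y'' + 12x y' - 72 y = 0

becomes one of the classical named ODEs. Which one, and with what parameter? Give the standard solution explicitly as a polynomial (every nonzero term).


All three coefficients share the factor -6; dividing through by -6 gives  (1 - x^2) y'' - 2x y' + 12 y = 0.
This matches the Legendre equation (1 - x^2) y'' - 2x y' + n(n+1) y = 0 (note the -2x y' term) with n(n+1) = 12, so n = 3; the polynomial solution is P_3(x).
With y = sum_k a_k x^k, matching x^k gives (k+2)(k+1) a_{k+2} = [k(k+1) - n(n+1)] a_k = (k - 3)(k + 4) a_k. The right side vanishes at k = 3, so the series with the parity of 3 terminates at degree 3.
Standard normalization (P_n(1) = 1): leading coefficient (2n)!/(2^n (n!)^2) = 720/(8*36) = 5/2, so a_3 = 5/2. Work downward with a_k = (k+1)(k+2) a_{k+2} / ((k - 3)(k + 4)):
  a_1 = (2)(3)(5/2) / ((1 - 3)(1 + 4)) = 15/(-10) = -3/2
Hence P_3(x) = 5 x^3/2 - 3 x/2.

P_3(x); series = 5 x^3/2 - 3 x/2


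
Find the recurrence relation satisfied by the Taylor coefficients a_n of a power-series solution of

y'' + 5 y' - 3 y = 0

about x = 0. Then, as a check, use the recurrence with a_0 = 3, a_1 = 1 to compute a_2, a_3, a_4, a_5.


Substitute y = sum_n a_n x^n.
y''(x) has coefficient (n+2)(n+1) a_{n+2} at x^n;
5 y'(x) has coefficient 5 (n+1) a_{n+1} at x^n;
-3 y(x) has coefficient -3 a_n at x^n.
Matching x^n: (n+2)(n+1) a_{n+2} + 5 (n+1) a_{n+1} - 3 a_n = 0.
Thus a_{n+2} = [-5 (n+1) a_{n+1} + 3 a_n] / ((n+1)(n+2)).

Check with a_0 = 3, a_1 = 1 (apply the recurrence for n = 0, 1, 2, 3): a_0 = 3, a_1 = 1, a_2 = 2, a_3 = -17/6, a_4 = 97/24, a_5 = -67/15.

a_(n+2) = [-5 (n+1) a_(n+1) + 3 a_n] / ((n+1)(n+2)); check: a_0 = 3, a_1 = 1, a_2 = 2, a_3 = -17/6, a_4 = 97/24, a_5 = -67/15


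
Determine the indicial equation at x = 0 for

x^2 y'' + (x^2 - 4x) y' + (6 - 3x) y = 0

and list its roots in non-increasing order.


Divide by x^2 to reach normal form y'' + P_1(x) y' + P_2(x) y = 0 with P_1(x) = 1 - 4/x and P_2(x) = -3/x + 6/x^2.
x = 0 is a singular point because the y'-coefficient 1 - 4/x has a pole at x = 0 and the y-coefficient -3/x + 6/x^2 has a pole at x = 0.
It is a regular singular point because x P_1(x) = p(x) = x - 4 and x^2 P_2(x) = q(x) = 6 - 3x are polynomials, hence analytic at x = 0.
p(0) = -4,  q(0) = 6.
Indicial equation: r(r-1) + p(0) r + q(0) = 0, i.e. r^2 + (p(0) - 1) r + q(0) = 0, i.e. r^2 - 5 r + 6 = 0.
Discriminant: (-5)^2 - 4(6) = 1, so r = (5 ± 1)/2.
Solving: r_1 = 3, r_2 = 2.

indicial: r^2 - 5 r + 6 = 0; roots r_1 = 3, r_2 = 2


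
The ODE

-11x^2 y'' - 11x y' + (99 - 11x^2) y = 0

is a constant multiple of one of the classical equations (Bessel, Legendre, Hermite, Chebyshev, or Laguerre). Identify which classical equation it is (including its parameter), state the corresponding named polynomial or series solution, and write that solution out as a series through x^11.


All three coefficients share the factor -11; dividing through by -11 gives  x^2 y'' + x y' + (x^2 - 9) y = 0.
This matches the Bessel equation x^2 y'' + x y' + (x^2 - nu^2) y = 0 with nu^2 = 9, so nu = 3; the solution bounded at x = 0 is J_3(x).
Frobenius at x = 0: indicial roots ±nu; for r = nu the recurrence k(k + 2nu) c_k = -c_{k-2} gives the standard series J_nu(x) = sum_{k>=0} (-1)^k / (k! (k+nu)!) (x/2)^(2k+nu). Evaluate the first 5 terms:
  k = 0: (-1)^0 / (0! * 3! * 2^3) x^3 = 1/(1*6*8) x^3 = (1/48) x^3
  k = 1: (-1)^1 / (1! * 4! * 2^5) x^5 = -1/(1*24*32) x^5 = (-1/768) x^5
  k = 2: (-1)^2 / (2! * 5! * 2^7) x^7 = 1/(2*120*128) x^7 = (1/30720) x^7
  k = 3: (-1)^3 / (3! * 6! * 2^9) x^9 = -1/(6*720*512) x^9 = (-1/2211840) x^9
  k = 4: (-1)^4 / (4! * 7! * 2^11) x^11 = 1/(24*5040*2048) x^11 = (1/247726080) x^11
Hence J_3(x) = x^11/247726080 - x^9/2211840 + x^7/30720 - x^5/768 + x^3/48 + ....

J_3(x); series = x^11/247726080 - x^9/2211840 + x^7/30720 - x^5/768 + x^3/48


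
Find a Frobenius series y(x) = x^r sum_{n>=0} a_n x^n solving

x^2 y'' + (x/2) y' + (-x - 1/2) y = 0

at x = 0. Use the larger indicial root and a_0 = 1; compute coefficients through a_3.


Write in Frobenius form y'' + (p(x)/x) y' + (q(x)/x^2) y = 0:
  p(x) = 1/2,  q(x) = -x - 1/2.
Indicial equation: r(r-1) + (1/2) r + (-1/2) = 0 -> roots r_1 = 1, r_2 = -1/2.
Take r = r_1 = 1. Let y(x) = x^r sum_{n>=0} a_n x^n with a_0 = 1.
Substitute y = x^r sum a_n x^n and match x^{r+n}. The recurrence is
  D(n) a_n - 1 a_{n-1} = 0,  where D(n) = (r+n)(r+n-1) + (1/2)(r+n) + (-1/2).
  a_n = 1 / D(n) * a_{n-1}.
Since the indicial polynomial factors as (r - r_1)(r - r_2), D(n) = (r_1 + n - r_1)(r_1 + n - r_2) = n(n + 3/2).
Evaluating step by step (a_0 = 1):
  n = 1: D(1) = 1(1 + 3/2) = 5/2; numerator = 1(1) = 1; a_1 = (1)/(5/2) = 2/5
  n = 2: D(2) = 2(2 + 3/2) = 7; numerator = 1(2/5) = 2/5; a_2 = (2/5)/(7) = 2/35
  n = 3: D(3) = 3(3 + 3/2) = 27/2; numerator = 1(2/35) = 2/35; a_3 = (2/35)/(27/2) = 4/945

r = 1; a_0 = 1; a_1 = 2/5; a_2 = 2/35; a_3 = 4/945


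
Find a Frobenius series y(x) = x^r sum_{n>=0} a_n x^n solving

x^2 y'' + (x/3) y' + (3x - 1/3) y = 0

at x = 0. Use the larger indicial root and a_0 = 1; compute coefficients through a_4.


Write in Frobenius form y'' + (p(x)/x) y' + (q(x)/x^2) y = 0:
  p(x) = 1/3,  q(x) = 3x - 1/3.
Indicial equation: r(r-1) + (1/3) r + (-1/3) = 0 -> roots r_1 = 1, r_2 = -1/3.
Take r = r_1 = 1. Let y(x) = x^r sum_{n>=0} a_n x^n with a_0 = 1.
Substitute y = x^r sum a_n x^n and match x^{r+n}. The recurrence is
  D(n) a_n + 3 a_{n-1} = 0,  where D(n) = (r+n)(r+n-1) + (1/3)(r+n) + (-1/3).
  a_n = -3 / D(n) * a_{n-1}.
Since the indicial polynomial factors as (r - r_1)(r - r_2), D(n) = (r_1 + n - r_1)(r_1 + n - r_2) = n(n + 4/3).
Evaluating step by step (a_0 = 1):
  n = 1: D(1) = 1(1 + 4/3) = 7/3; numerator = -3(1) = -3; a_1 = (-3)/(7/3) = -9/7
  n = 2: D(2) = 2(2 + 4/3) = 20/3; numerator = -3(-9/7) = 27/7; a_2 = (27/7)/(20/3) = 81/140
  n = 3: D(3) = 3(3 + 4/3) = 13; numerator = -3(81/140) = -243/140; a_3 = (-243/140)/(13) = -243/1820
  n = 4: D(4) = 4(4 + 4/3) = 64/3; numerator = -3(-243/1820) = 729/1820; a_4 = (729/1820)/(64/3) = 2187/116480

r = 1; a_0 = 1; a_1 = -9/7; a_2 = 81/140; a_3 = -243/1820; a_4 = 2187/116480


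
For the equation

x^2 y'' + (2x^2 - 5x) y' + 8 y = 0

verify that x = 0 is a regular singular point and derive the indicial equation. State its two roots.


Divide by x^2 to reach normal form y'' + P_1(x) y' + P_2(x) y = 0 with P_1(x) = 2 - 5/x and P_2(x) = 8/x^2.
x = 0 is a singular point because the y'-coefficient 2 - 5/x has a pole at x = 0 and the y-coefficient 8/x^2 has a pole at x = 0.
It is a regular singular point because x P_1(x) = p(x) = 2x - 5 and x^2 P_2(x) = q(x) = 8 are polynomials, hence analytic at x = 0.
p(0) = -5,  q(0) = 8.
Indicial equation: r(r-1) + p(0) r + q(0) = 0, i.e. r^2 + (p(0) - 1) r + q(0) = 0, i.e. r^2 - 6 r + 8 = 0.
Discriminant: (-6)^2 - 4(8) = 4, so r = (6 ± 2)/2.
Solving: r_1 = 4, r_2 = 2.

indicial: r^2 - 6 r + 8 = 0; roots r_1 = 4, r_2 = 2


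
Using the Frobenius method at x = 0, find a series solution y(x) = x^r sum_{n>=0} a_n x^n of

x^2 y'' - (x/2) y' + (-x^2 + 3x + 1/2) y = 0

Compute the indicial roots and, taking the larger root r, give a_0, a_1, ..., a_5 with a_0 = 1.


Write in Frobenius form y'' + (p(x)/x) y' + (q(x)/x^2) y = 0:
  p(x) = -1/2,  q(x) = -x^2 + 3x + 1/2.
Indicial equation: r(r-1) + (-1/2) r + (1/2) = 0 -> roots r_1 = 1, r_2 = 1/2.
Take r = r_1 = 1. Let y(x) = x^r sum_{n>=0} a_n x^n with a_0 = 1.
Substitute y = x^r sum a_n x^n and match x^{r+n}. The recurrence is
  D(n) a_n + 3 a_{n-1} - 1 a_{n-2} = 0,  where D(n) = (r+n)(r+n-1) + (-1/2)(r+n) + (1/2).
  a_n = [-3 a_{n-1} + 1 a_{n-2}] / D(n).
Since the indicial polynomial factors as (r - r_1)(r - r_2), D(n) = (r_1 + n - r_1)(r_1 + n - r_2) = n(n + 1/2).
Evaluating step by step (a_0 = 1):
  n = 1: D(1) = 1(1 + 1/2) = 3/2; numerator = -3(1) = -3; a_1 = (-3)/(3/2) = -2
  n = 2: D(2) = 2(2 + 1/2) = 5; numerator = -3(-2) + 1(1) = 7; a_2 = (7)/(5) = 7/5
  n = 3: D(3) = 3(3 + 1/2) = 21/2; numerator = -3(7/5) + 1(-2) = -31/5; a_3 = (-31/5)/(21/2) = -62/105
  n = 4: D(4) = 4(4 + 1/2) = 18; numerator = -3(-62/105) + 1(7/5) = 111/35; a_4 = (111/35)/(18) = 37/210
  n = 5: D(5) = 5(5 + 1/2) = 55/2; numerator = -3(37/210) + 1(-62/105) = -47/42; a_5 = (-47/42)/(55/2) = -47/1155

r = 1; a_0 = 1; a_1 = -2; a_2 = 7/5; a_3 = -62/105; a_4 = 37/210; a_5 = -47/1155


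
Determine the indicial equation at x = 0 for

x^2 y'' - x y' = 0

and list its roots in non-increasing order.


Divide by x^2 to reach normal form y'' + P_1(x) y' + P_2(x) y = 0 with P_1(x) = -1/x and P_2(x) = 0.
x = 0 is a singular point because the y'-coefficient -1/x has a pole at x = 0.
It is a regular singular point because x P_1(x) = p(x) = -1 and x^2 P_2(x) = q(x) = 0 are polynomials, hence analytic at x = 0.
p(0) = -1,  q(0) = 0.
Indicial equation: r(r-1) + p(0) r + q(0) = 0, i.e. r^2 + (p(0) - 1) r + q(0) = 0, i.e. r^2 - 2 r = 0.
Discriminant: (-2)^2 - 4(0) = 4, so r = (2 ± 2)/2.
Solving: r_1 = 2, r_2 = 0.

indicial: r^2 - 2 r = 0; roots r_1 = 2, r_2 = 0


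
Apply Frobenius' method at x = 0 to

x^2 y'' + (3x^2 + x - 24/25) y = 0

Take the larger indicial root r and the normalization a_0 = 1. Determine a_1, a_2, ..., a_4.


Write in Frobenius form y'' + (p(x)/x) y' + (q(x)/x^2) y = 0:
  p(x) = 0,  q(x) = 3x^2 + x - 24/25.
Indicial equation: r(r-1) + (0) r + (-24/25) = 0 -> roots r_1 = 8/5, r_2 = -3/5.
Take r = r_1 = 8/5. Let y(x) = x^r sum_{n>=0} a_n x^n with a_0 = 1.
Substitute y = x^r sum a_n x^n and match x^{r+n}. The recurrence is
  D(n) a_n + 1 a_{n-1} + 3 a_{n-2} = 0,  where D(n) = (r+n)(r+n-1) + (0)(r+n) + (-24/25).
  a_n = [-1 a_{n-1} - 3 a_{n-2}] / D(n).
Since the indicial polynomial factors as (r - r_1)(r - r_2), D(n) = (r_1 + n - r_1)(r_1 + n - r_2) = n(n + 11/5).
Evaluating step by step (a_0 = 1):
  n = 1: D(1) = 1(1 + 11/5) = 16/5; numerator = -1(1) = -1; a_1 = (-1)/(16/5) = -5/16
  n = 2: D(2) = 2(2 + 11/5) = 42/5; numerator = -1(-5/16) - 3(1) = -43/16; a_2 = (-43/16)/(42/5) = -215/672
  n = 3: D(3) = 3(3 + 11/5) = 78/5; numerator = -1(-215/672) - 3(-5/16) = 845/672; a_3 = (845/672)/(78/5) = 325/4032
  n = 4: D(4) = 4(4 + 11/5) = 124/5; numerator = -1(325/4032) - 3(-215/672) = 3545/4032; a_4 = (3545/4032)/(124/5) = 17725/499968

r = 8/5; a_0 = 1; a_1 = -5/16; a_2 = -215/672; a_3 = 325/4032; a_4 = 17725/499968


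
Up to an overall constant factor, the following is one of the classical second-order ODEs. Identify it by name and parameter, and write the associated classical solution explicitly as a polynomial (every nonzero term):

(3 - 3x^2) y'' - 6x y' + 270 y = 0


All three coefficients share the factor 3; dividing through by 3 gives  (1 - x^2) y'' - 2x y' + 90 y = 0.
This matches the Legendre equation (1 - x^2) y'' - 2x y' + n(n+1) y = 0 (note the -2x y' term) with n(n+1) = 90, so n = 9; the polynomial solution is P_9(x).
With y = sum_k a_k x^k, matching x^k gives (k+2)(k+1) a_{k+2} = [k(k+1) - n(n+1)] a_k = (k - 9)(k + 10) a_k. The right side vanishes at k = 9, so the series with the parity of 9 terminates at degree 9.
Standard normalization (P_n(1) = 1): leading coefficient (2n)!/(2^n (n!)^2) = 6402373705728000/(512*131681894400) = 12155/128, so a_9 = 12155/128. Work downward with a_k = (k+1)(k+2) a_{k+2} / ((k - 9)(k + 10)):
  a_7 = (8)(9)(12155/128) / ((7 - 9)(7 + 10)) = (109395/16)/(-34) = -6435/32
  a_5 = (6)(7)(-6435/32) / ((5 - 9)(5 + 10)) = (-135135/16)/(-60) = 9009/64
  a_3 = (4)(5)(9009/64) / ((3 - 9)(3 + 10)) = (45045/16)/(-78) = -1155/32
  a_1 = (2)(3)(-1155/32) / ((1 - 9)(1 + 10)) = (-3465/16)/(-88) = 315/128
Hence P_9(x) = 12155 x^9/128 - 6435 x^7/32 + 9009 x^5/64 - 1155 x^3/32 + 315 x/128.

P_9(x); series = 12155 x^9/128 - 6435 x^7/32 + 9009 x^5/64 - 1155 x^3/32 + 315 x/128


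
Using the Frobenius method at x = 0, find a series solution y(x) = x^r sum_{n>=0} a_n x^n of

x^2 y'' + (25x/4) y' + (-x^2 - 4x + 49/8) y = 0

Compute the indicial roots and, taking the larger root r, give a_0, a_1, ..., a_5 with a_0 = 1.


Write in Frobenius form y'' + (p(x)/x) y' + (q(x)/x^2) y = 0:
  p(x) = 25/4,  q(x) = -x^2 - 4x + 49/8.
Indicial equation: r(r-1) + (25/4) r + (49/8) = 0 -> roots r_1 = -7/4, r_2 = -7/2.
Take r = r_1 = -7/4. Let y(x) = x^r sum_{n>=0} a_n x^n with a_0 = 1.
Substitute y = x^r sum a_n x^n and match x^{r+n}. The recurrence is
  D(n) a_n - 4 a_{n-1} - 1 a_{n-2} = 0,  where D(n) = (r+n)(r+n-1) + (25/4)(r+n) + (49/8).
  a_n = [4 a_{n-1} + 1 a_{n-2}] / D(n).
Since the indicial polynomial factors as (r - r_1)(r - r_2), D(n) = (r_1 + n - r_1)(r_1 + n - r_2) = n(n + 7/4).
Evaluating step by step (a_0 = 1):
  n = 1: D(1) = 1(1 + 7/4) = 11/4; numerator = 4(1) = 4; a_1 = (4)/(11/4) = 16/11
  n = 2: D(2) = 2(2 + 7/4) = 15/2; numerator = 4(16/11) + 1(1) = 75/11; a_2 = (75/11)/(15/2) = 10/11
  n = 3: D(3) = 3(3 + 7/4) = 57/4; numerator = 4(10/11) + 1(16/11) = 56/11; a_3 = (56/11)/(57/4) = 224/627
  n = 4: D(4) = 4(4 + 7/4) = 23; numerator = 4(224/627) + 1(10/11) = 1466/627; a_4 = (1466/627)/(23) = 1466/14421
  n = 5: D(5) = 5(5 + 7/4) = 135/4; numerator = 4(1466/14421) + 1(224/627) = 3672/4807; a_5 = (3672/4807)/(135/4) = 544/24035

r = -7/4; a_0 = 1; a_1 = 16/11; a_2 = 10/11; a_3 = 224/627; a_4 = 1466/14421; a_5 = 544/24035


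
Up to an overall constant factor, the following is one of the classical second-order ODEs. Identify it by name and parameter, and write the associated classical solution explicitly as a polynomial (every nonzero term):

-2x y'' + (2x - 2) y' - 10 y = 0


All three coefficients share the factor -2; dividing through by -2 gives  x y'' + (1 - x) y' + 5 y = 0.
This matches the Laguerre equation x y'' + (1 - x) y' + n y = 0 with n = 5; the polynomial solution is L_5(x).
With y = sum_k a_k x^k, matching x^k gives (k+1)k a_{k+1} + (k+1) a_{k+1} - k a_k + n a_k = 0, i.e. (k+1)^2 a_{k+1} = (k - n) a_k = (k - 5) a_k. The right side vanishes at k = 5, so the series terminates at degree 5.
Standard normalization L_n(0) = 1 gives a_0 = 1. Work upward with a_{k+1} = (k - 5) a_k / (k+1)^2:
  a_1 = (0 - 5)(1) / 1^2 = -5/1 = -5
  a_2 = (1 - 5)(-5) / 2^2 = 20/4 = 5
  a_3 = (2 - 5)(5) / 3^2 = -15/9 = -5/3
  a_4 = (3 - 5)(-5/3) / 4^2 = (10/3)/16 = 5/24
  a_5 = (4 - 5)(5/24) / 5^2 = (-5/24)/25 = -1/120
Hence L_5(x) = -x^5/120 + 5 x^4/24 - 5 x^3/3 + 5 x^2 - 5 x + 1.

L_5(x); series = -x^5/120 + 5 x^4/24 - 5 x^3/3 + 5 x^2 - 5 x + 1


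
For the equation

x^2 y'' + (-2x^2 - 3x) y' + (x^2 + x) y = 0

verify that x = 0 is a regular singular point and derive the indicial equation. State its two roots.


Divide by x^2 to reach normal form y'' + P_1(x) y' + P_2(x) y = 0 with P_1(x) = -2 - 3/x and P_2(x) = 1 + 1/x.
x = 0 is a singular point because the y'-coefficient -2 - 3/x has a pole at x = 0 and the y-coefficient 1 + 1/x has a pole at x = 0.
It is a regular singular point because x P_1(x) = p(x) = -2x - 3 and x^2 P_2(x) = q(x) = x^2 + x are polynomials, hence analytic at x = 0.
p(0) = -3,  q(0) = 0.
Indicial equation: r(r-1) + p(0) r + q(0) = 0, i.e. r^2 + (p(0) - 1) r + q(0) = 0, i.e. r^2 - 4 r = 0.
Discriminant: (-4)^2 - 4(0) = 16, so r = (4 ± 4)/2.
Solving: r_1 = 4, r_2 = 0.

indicial: r^2 - 4 r = 0; roots r_1 = 4, r_2 = 0


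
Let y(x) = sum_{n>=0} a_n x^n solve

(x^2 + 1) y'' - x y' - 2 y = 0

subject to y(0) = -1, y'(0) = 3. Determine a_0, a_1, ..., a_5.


Ansatz: y(x) = sum_{n>=0} a_n x^n, so y'(x) = sum_{n>=1} n a_n x^(n-1) and y''(x) = sum_{n>=2} n(n-1) a_n x^(n-2).
Substitute into P(x) y'' + Q(x) y' + R(x) y = 0 with P(x) = x^2 + 1, Q(x) = -x, R(x) = -2, and match powers of x.
Initial conditions: a_0 = -1, a_1 = 3.
Setting the coefficient of each power of x to zero and solving order by order (substituting the coefficients already found):
  x^0: 2 a_2 - 2 a_0 = 0  ->  2 a_2 = 2 a_0 = -2  ->  a_2 = -1
  x^1: 6 a_3 - 3 a_1 = 0  ->  6 a_3 = 3 a_1 = 9  ->  a_3 = 3/2
  x^2: 12 a_4 - 2 a_2 = 0  ->  12 a_4 = 2 a_2 = -2  ->  a_4 = -1/6
  x^3: 20 a_5 + a_3 = 0  ->  20 a_5 = -a_3 = -3/2  ->  a_5 = -3/40
Truncated series: y(x) = -1 + 3 x - x^2 + (3/2) x^3 - (1/6) x^4 - (3/40) x^5 + O(x^6).

a_0 = -1; a_1 = 3; a_2 = -1; a_3 = 3/2; a_4 = -1/6; a_5 = -3/40
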